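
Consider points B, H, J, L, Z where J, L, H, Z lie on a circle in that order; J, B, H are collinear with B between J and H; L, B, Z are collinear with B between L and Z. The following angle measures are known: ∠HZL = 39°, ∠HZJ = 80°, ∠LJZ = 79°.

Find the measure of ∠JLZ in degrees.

1. ∠HJL = 39°  [same arc LH]
2. ∠HLJ = 100°  [cyclic JLHZ, opposite ∠L+∠Z]
3. ∠JHL = 41°  [△JLH]
4. ∠JZL = 41°  [same arc JL]
5. ∠JLZ = 60°  [△JLZ]

∠JLZ = 60°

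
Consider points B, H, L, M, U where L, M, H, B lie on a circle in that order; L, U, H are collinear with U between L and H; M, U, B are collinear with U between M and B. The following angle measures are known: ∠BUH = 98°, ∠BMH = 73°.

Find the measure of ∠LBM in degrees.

1. ∠BUL = 82°  [linear pair at U on LH]
2. ∠BLH = 73°  [same arc HB]
3. ∠LBM = 25°  [△LUB]

∠LBM = 25°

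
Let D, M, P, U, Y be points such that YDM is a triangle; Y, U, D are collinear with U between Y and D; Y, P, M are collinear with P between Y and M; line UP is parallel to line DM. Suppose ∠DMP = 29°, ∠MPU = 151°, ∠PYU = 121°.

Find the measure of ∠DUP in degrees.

1. ∠UPY = 29°  [linear pair at P on YM]
2. ∠PUY = 30°  [△YUP]
3. ∠DUP = 150°  [linear pair at U on YD]

∠DUP = 150°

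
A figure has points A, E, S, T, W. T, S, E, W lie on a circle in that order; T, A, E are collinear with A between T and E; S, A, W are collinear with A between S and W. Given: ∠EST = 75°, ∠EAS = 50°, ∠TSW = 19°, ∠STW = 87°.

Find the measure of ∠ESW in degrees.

1. ∠TAW = 50°  [vertical angles at A]
2. ∠TEW = 19°  [same arc TW]
3. ∠SEW = 93°  [cyclic TSEW, opposite ∠T+∠E]
4. ∠EAW = 130°  [linear pair at A on TE]
5. ∠EWS = 31°  [△EAW]
6. ∠ESW = 56°  [△SEW]

∠ESW = 56°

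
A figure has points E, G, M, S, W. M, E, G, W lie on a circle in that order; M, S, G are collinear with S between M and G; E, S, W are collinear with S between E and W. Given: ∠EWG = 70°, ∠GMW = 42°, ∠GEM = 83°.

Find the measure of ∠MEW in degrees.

1. ∠GWM = 97°  [cyclic MEGW, opposite ∠E+∠W]
2. ∠MGW = 41°  [△MGW]
3. ∠MEW = 41°  [same arc MW]

∠MEW = 41°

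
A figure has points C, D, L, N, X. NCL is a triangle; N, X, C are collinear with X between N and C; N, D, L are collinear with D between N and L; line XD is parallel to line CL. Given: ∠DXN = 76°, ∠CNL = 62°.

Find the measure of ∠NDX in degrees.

1. ∠LCN = 76°  [XD∥CL, corresponding at X]
2. ∠CLN = 42°  [△NCL]
3. ∠NDX = 42°  [XD∥CL, corresponding at D]

∠NDX = 42°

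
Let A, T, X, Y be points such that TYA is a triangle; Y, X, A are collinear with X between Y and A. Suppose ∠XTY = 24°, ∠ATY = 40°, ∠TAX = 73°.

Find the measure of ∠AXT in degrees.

1. ∠TAY = 73°  [X on ray AY]
2. ∠AYT = 67°  [△TYA]
3. ∠TYX = 67°  [X on ray YA]
4. ∠TXY = 89°  [△TYX]
5. ∠AXT = 91°  [linear pair at X on YA]

∠AXT = 91°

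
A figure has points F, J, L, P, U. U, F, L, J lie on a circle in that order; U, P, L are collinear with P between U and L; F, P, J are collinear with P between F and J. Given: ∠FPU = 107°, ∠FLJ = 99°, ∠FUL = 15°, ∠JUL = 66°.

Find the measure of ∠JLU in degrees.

∠JLU = 58°

1. ∠JPL = 107°  [vertical angles at P]
2. ∠FJL = 15°  [same arc FL]
3. ∠JLU = 58°  [△LPJ]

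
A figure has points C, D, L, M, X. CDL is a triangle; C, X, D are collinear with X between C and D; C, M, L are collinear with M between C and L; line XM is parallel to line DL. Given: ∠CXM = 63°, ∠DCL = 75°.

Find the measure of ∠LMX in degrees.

∠LMX = 138°

1. ∠CDL = 63°  [XM∥DL, corresponding at X]
2. ∠CLD = 42°  [△CDL]
3. ∠CMX = 42°  [XM∥DL, corresponding at M]
4. ∠LMX = 138°  [linear pair at M on CL]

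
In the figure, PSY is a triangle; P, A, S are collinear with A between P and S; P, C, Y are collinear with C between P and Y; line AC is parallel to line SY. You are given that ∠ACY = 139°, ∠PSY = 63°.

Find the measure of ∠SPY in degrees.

∠SPY = 76°

1. ∠ACP = 41°  [linear pair at C on PY]
2. ∠CAP = 63°  [AC∥SY, corresponding at A]
3. ∠APC = 76°  [△PAC]
4. ∠SPY = 76°  [A on PS, C on PY]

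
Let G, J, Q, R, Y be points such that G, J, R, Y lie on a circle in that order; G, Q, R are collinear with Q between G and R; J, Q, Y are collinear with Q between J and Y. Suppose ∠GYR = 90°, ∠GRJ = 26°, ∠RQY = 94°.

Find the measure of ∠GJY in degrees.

∠GJY = 22°

1. ∠GJR = 90°  [cyclic GJRY, opposite ∠J+∠Y]
2. ∠JGR = 64°  [△GJR]
3. ∠GQJ = 94°  [vertical angles at Q]
4. ∠GJY = 22°  [△GQJ]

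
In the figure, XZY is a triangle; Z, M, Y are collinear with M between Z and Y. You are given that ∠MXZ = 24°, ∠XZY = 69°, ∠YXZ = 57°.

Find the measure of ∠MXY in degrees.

∠MXY = 33°

1. ∠XYZ = 54°  [△XZY]
2. ∠MZX = 69°  [M on ray ZY]
3. ∠MYX = 54°  [M on ray YZ]
4. ∠XMZ = 87°  [△XZM]
5. ∠XMY = 93°  [linear pair at M on ZY]
6. ∠MXY = 33°  [△XMY]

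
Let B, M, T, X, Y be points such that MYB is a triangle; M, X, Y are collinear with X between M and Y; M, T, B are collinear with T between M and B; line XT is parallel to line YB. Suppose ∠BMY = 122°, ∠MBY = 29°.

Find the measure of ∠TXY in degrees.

1. ∠BYM = 29°  [△MYB]
2. ∠MXT = 29°  [XT∥YB, corresponding at X]
3. ∠TXY = 151°  [linear pair at X on MY]

∠TXY = 151°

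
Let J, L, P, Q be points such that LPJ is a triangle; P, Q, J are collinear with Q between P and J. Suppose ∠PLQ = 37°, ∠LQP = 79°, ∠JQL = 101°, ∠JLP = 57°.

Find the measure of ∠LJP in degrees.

1. ∠LPQ = 64°  [△LPQ]
2. ∠JPL = 64°  [Q on ray PJ]
3. ∠LJP = 59°  [△LPJ]

∠LJP = 59°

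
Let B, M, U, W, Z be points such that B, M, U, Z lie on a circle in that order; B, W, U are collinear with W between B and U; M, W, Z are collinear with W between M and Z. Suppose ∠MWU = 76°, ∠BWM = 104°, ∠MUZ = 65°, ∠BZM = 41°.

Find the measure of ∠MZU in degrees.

∠MZU = 52°

1. ∠BUM = 41°  [same arc BM]
2. ∠UMZ = 63°  [△MWU]
3. ∠MZU = 52°  [△MUZ]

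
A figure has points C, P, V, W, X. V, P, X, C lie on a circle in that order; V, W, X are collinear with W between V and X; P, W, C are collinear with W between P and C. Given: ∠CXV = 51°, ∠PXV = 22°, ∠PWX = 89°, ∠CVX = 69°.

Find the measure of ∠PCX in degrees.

∠PCX = 38°

1. ∠CPV = 51°  [same arc VC]
2. ∠PWV = 91°  [linear pair at W on VX]
3. ∠PVX = 38°  [△VWP]
4. ∠PCX = 38°  [same arc PX]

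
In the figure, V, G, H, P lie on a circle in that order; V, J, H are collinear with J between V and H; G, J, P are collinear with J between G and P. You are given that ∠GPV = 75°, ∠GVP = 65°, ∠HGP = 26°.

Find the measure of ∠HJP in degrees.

∠HJP = 101°

1. ∠PGV = 40°  [△VGP]
2. ∠GHP = 115°  [cyclic VGHP, opposite ∠V+∠H]
3. ∠GPH = 39°  [△GHP]
4. ∠PHV = 40°  [same arc VP]
5. ∠HJP = 101°  [△HJP]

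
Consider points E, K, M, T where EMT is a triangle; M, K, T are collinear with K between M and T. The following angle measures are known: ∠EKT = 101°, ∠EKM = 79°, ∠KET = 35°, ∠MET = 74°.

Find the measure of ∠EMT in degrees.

1. ∠ETK = 44°  [△EKT]
2. ∠ETM = 44°  [K on ray TM]
3. ∠EMT = 62°  [△EMT]

∠EMT = 62°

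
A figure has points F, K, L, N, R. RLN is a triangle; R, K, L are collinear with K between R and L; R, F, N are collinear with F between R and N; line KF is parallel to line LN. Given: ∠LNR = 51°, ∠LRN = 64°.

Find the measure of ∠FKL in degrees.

1. ∠NLR = 65°  [△RLN]
2. ∠FKR = 65°  [KF∥LN, corresponding at K]
3. ∠FKL = 115°  [linear pair at K on RL]

∠FKL = 115°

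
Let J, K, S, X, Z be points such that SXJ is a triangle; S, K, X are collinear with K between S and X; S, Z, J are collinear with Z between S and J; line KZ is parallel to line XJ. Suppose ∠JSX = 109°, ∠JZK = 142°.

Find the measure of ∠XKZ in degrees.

∠XKZ = 147°

1. ∠KSZ = 109°  [K on SX, Z on SJ]
2. ∠KZS = 38°  [linear pair at Z on SJ]
3. ∠SKZ = 33°  [△SKZ]
4. ∠XKZ = 147°  [linear pair at K on SX]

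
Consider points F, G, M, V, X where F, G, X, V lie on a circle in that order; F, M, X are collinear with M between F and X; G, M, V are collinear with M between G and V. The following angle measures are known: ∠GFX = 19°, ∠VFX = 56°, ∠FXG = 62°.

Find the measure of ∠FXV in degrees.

1. ∠FGX = 99°  [△FGX]
2. ∠FVX = 81°  [cyclic FGXV, opposite ∠G+∠V]
3. ∠FXV = 43°  [△FXV]

∠FXV = 43°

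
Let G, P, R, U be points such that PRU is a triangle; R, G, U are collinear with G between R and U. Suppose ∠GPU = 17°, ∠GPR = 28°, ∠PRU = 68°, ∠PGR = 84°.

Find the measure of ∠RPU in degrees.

1. ∠PGU = 96°  [linear pair at G on RU]
2. ∠GUP = 67°  [△PGU]
3. ∠PUR = 67°  [G on ray UR]
4. ∠RPU = 45°  [△PRU]

∠RPU = 45°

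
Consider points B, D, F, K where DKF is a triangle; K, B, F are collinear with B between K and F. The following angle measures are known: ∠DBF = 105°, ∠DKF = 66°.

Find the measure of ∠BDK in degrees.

1. ∠DBK = 75°  [linear pair at B on KF]
2. ∠BKD = 66°  [B on ray KF]
3. ∠BDK = 39°  [△DKB]

∠BDK = 39°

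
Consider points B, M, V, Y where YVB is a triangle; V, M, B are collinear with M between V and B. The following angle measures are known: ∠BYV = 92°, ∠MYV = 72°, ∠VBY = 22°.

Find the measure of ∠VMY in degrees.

∠VMY = 42°

1. ∠BVY = 66°  [△YVB]
2. ∠MVY = 66°  [M on ray VB]
3. ∠VMY = 42°  [△YVM]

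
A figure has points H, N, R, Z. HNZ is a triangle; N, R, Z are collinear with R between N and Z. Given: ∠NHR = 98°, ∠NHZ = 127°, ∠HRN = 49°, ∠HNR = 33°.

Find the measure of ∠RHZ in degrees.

1. ∠HRZ = 131°  [linear pair at R on NZ]
2. ∠HNZ = 33°  [R on ray NZ]
3. ∠HZN = 20°  [△HNZ]
4. ∠HZR = 20°  [R on ray ZN]
5. ∠RHZ = 29°  [△HRZ]

∠RHZ = 29°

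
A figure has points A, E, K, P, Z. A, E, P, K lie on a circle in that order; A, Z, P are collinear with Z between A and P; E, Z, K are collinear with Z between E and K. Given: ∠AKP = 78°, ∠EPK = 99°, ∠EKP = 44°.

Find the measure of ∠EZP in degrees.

∠EZP = 109°

1. ∠AEP = 102°  [cyclic AEPK, opposite ∠E+∠K]
2. ∠KEP = 37°  [△EPK]
3. ∠EAP = 44°  [same arc EP]
4. ∠APE = 34°  [△AEP]
5. ∠EZP = 109°  [△EZP]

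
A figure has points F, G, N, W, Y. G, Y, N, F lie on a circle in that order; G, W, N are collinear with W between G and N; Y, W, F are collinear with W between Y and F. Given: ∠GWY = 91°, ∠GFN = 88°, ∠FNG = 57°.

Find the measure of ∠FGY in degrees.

∠FGY = 67°

1. ∠FWN = 91°  [vertical angles at W]
2. ∠FGN = 35°  [△GNF]
3. ∠FYG = 57°  [same arc GF]
4. ∠FWG = 89°  [linear pair at W on GN]
5. ∠GFY = 56°  [△GWF]
6. ∠FGY = 67°  [△GYF]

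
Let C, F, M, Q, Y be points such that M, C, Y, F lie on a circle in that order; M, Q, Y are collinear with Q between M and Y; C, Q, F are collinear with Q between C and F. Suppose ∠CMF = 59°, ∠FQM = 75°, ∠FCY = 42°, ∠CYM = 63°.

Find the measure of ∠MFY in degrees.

1. ∠CYF = 121°  [cyclic MCYF, opposite ∠M+∠Y]
2. ∠FQY = 105°  [linear pair at Q on MY]
3. ∠FMY = 42°  [same arc YF]
4. ∠CFY = 17°  [△CYF]
5. ∠FYM = 58°  [△YQF]
6. ∠MFY = 80°  [△MYF]

∠MFY = 80°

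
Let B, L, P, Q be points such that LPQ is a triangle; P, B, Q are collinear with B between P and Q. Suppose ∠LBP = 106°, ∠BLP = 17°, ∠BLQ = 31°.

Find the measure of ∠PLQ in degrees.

∠PLQ = 48°

1. ∠BPL = 57°  [△LPB]
2. ∠LBQ = 74°  [linear pair at B on PQ]
3. ∠BQL = 75°  [△LBQ]
4. ∠LPQ = 57°  [B on ray PQ]
5. ∠LQP = 75°  [B on ray QP]
6. ∠PLQ = 48°  [△LPQ]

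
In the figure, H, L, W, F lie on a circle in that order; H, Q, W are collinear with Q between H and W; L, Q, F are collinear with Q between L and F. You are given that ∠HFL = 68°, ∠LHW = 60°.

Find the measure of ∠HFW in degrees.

∠HFW = 128°

1. ∠HWL = 68°  [same arc HL]
2. ∠HLW = 52°  [△HLW]
3. ∠HFW = 128°  [cyclic HLWF, opposite ∠L+∠F]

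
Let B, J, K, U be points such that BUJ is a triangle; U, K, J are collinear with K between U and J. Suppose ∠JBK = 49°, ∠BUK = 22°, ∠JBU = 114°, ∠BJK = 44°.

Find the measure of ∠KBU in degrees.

1. ∠BKJ = 87°  [△BKJ]
2. ∠BKU = 93°  [linear pair at K on UJ]
3. ∠KBU = 65°  [△BUK]

∠KBU = 65°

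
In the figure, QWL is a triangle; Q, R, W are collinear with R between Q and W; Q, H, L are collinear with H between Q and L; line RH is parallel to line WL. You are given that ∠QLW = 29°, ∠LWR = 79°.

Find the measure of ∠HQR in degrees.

∠HQR = 72°

1. ∠LWQ = 79°  [R on ray WQ]
2. ∠LQW = 72°  [△QWL]
3. ∠HQR = 72°  [R on QW, H on QL]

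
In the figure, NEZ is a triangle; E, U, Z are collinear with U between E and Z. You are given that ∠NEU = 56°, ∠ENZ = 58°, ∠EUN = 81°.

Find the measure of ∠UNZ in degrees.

∠UNZ = 15°

1. ∠NEZ = 56°  [U on ray EZ]
2. ∠EZN = 66°  [△NEZ]
3. ∠NUZ = 99°  [linear pair at U on EZ]
4. ∠NZU = 66°  [U on ray ZE]
5. ∠UNZ = 15°  [△NUZ]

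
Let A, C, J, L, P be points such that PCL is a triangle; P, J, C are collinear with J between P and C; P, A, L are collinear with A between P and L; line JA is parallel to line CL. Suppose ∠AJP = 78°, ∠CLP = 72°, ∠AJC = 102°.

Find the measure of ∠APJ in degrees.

∠APJ = 30°

1. ∠LCP = 78°  [JA∥CL, corresponding at J]
2. ∠CPL = 30°  [△PCL]
3. ∠APJ = 30°  [J on PC, A on PL]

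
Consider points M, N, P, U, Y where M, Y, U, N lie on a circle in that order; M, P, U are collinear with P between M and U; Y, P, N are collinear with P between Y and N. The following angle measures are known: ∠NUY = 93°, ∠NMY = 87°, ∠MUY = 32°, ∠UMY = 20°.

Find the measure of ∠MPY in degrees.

1. ∠MNY = 32°  [same arc MY]
2. ∠MYN = 61°  [△MYN]
3. ∠MPY = 99°  [△MPY]

∠MPY = 99°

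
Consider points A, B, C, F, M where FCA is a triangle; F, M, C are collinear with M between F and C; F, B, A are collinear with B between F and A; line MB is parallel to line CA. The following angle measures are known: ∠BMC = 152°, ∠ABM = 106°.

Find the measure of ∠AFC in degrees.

1. ∠BMF = 28°  [linear pair at M on FC]
2. ∠FBM = 74°  [linear pair at B on FA]
3. ∠BFM = 78°  [△FMB]
4. ∠AFC = 78°  [M on FC, B on FA]

∠AFC = 78°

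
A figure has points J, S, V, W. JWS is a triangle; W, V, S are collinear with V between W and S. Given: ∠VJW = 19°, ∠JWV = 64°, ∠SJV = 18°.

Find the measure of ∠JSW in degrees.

∠JSW = 79°

1. ∠JVW = 97°  [△JWV]
2. ∠JVS = 83°  [linear pair at V on WS]
3. ∠JSV = 79°  [△JVS]
4. ∠JSW = 79°  [V on ray SW]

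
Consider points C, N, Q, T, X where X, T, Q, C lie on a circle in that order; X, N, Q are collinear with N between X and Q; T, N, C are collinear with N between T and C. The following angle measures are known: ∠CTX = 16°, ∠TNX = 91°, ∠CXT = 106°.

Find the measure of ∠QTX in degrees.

1. ∠TCX = 58°  [△XTC]
2. ∠QXT = 73°  [△XNT]
3. ∠TQX = 58°  [same arc XT]
4. ∠QTX = 49°  [△XTQ]

∠QTX = 49°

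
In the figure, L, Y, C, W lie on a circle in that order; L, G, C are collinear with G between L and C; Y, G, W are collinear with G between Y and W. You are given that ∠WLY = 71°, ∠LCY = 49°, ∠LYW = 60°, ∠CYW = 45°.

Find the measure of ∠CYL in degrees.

1. ∠LCW = 60°  [same arc LW]
2. ∠CLW = 45°  [same arc CW]
3. ∠CWL = 75°  [△LCW]
4. ∠CYL = 105°  [cyclic LYCW, opposite ∠Y+∠W]

∠CYL = 105°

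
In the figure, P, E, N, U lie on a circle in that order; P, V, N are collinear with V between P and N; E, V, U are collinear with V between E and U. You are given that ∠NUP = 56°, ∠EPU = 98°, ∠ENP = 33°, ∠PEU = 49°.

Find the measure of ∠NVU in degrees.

∠NVU = 108°

1. ∠NEP = 124°  [cyclic PENU, opposite ∠E+∠U]
2. ∠EPN = 23°  [△PEN]
3. ∠PNU = 49°  [same arc PU]
4. ∠EUN = 23°  [same arc EN]
5. ∠NVU = 108°  [△NVU]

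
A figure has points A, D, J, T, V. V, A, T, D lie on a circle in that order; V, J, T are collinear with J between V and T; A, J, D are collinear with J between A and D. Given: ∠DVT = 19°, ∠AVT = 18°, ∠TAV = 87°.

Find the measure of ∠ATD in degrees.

∠ATD = 143°

1. ∠DAT = 19°  [same arc TD]
2. ∠ADT = 18°  [same arc AT]
3. ∠ATD = 143°  [△ATD]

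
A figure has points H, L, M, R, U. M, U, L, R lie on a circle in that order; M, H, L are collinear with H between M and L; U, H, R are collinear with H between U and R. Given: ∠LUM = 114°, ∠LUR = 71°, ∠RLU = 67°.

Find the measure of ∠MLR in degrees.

∠MLR = 43°

1. ∠LRM = 66°  [cyclic MULR, opposite ∠U+∠R]
2. ∠LMR = 71°  [same arc LR]
3. ∠MLR = 43°  [△MLR]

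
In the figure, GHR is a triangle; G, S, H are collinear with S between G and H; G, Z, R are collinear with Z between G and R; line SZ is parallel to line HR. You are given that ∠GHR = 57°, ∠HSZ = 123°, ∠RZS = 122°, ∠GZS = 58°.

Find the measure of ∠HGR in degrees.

∠HGR = 65°

1. ∠GSZ = 57°  [SZ∥HR, corresponding at S]
2. ∠SGZ = 65°  [△GSZ]
3. ∠HGR = 65°  [S on GH, Z on GR]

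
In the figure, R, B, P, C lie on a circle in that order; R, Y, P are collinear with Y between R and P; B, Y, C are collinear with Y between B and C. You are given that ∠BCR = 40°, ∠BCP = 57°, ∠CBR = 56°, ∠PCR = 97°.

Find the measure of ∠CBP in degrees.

1. ∠CPR = 56°  [same arc RC]
2. ∠CRP = 27°  [△RPC]
3. ∠CBP = 27°  [same arc PC]

∠CBP = 27°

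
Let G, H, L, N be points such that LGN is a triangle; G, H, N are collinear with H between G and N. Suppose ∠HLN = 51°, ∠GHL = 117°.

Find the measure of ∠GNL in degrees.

∠GNL = 66°

1. ∠LHN = 63°  [linear pair at H on GN]
2. ∠HNL = 66°  [△LHN]
3. ∠GNL = 66°  [H on ray NG]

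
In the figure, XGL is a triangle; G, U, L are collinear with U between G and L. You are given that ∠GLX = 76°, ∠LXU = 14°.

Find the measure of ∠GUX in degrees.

∠GUX = 90°

1. ∠ULX = 76°  [U on ray LG]
2. ∠LUX = 90°  [△XUL]
3. ∠GUX = 90°  [linear pair at U on GL]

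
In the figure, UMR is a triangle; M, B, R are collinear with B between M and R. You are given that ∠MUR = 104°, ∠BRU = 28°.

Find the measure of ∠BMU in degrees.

1. ∠MRU = 28°  [B on ray RM]
2. ∠RMU = 48°  [△UMR]
3. ∠BMU = 48°  [B on ray MR]

∠BMU = 48°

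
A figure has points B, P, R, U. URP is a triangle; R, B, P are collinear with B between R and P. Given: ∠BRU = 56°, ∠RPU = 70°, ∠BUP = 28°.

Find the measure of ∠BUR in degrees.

∠BUR = 26°

1. ∠BPU = 70°  [B on ray PR]
2. ∠PBU = 82°  [△UBP]
3. ∠RBU = 98°  [linear pair at B on RP]
4. ∠BUR = 26°  [△URB]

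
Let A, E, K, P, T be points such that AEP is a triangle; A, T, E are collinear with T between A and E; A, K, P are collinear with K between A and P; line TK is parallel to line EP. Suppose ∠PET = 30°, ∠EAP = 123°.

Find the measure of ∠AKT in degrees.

∠AKT = 27°

1. ∠AEP = 30°  [T on ray EA]
2. ∠APE = 27°  [△AEP]
3. ∠AKT = 27°  [TK∥EP, corresponding at K]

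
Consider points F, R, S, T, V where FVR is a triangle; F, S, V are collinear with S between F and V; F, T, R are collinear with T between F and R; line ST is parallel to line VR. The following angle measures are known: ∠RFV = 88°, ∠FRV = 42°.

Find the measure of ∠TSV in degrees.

∠TSV = 130°

1. ∠FVR = 50°  [△FVR]
2. ∠FST = 50°  [ST∥VR, corresponding at S]
3. ∠TSV = 130°  [linear pair at S on FV]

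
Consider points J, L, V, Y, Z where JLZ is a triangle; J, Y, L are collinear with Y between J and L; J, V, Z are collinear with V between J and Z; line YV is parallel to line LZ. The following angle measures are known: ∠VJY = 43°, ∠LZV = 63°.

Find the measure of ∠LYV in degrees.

∠LYV = 106°

1. ∠LJZ = 43°  [Y on JL, V on JZ]
2. ∠JZL = 63°  [V on ray ZJ]
3. ∠JLZ = 74°  [△JLZ]
4. ∠JYV = 74°  [YV∥LZ, corresponding at Y]
5. ∠LYV = 106°  [linear pair at Y on JL]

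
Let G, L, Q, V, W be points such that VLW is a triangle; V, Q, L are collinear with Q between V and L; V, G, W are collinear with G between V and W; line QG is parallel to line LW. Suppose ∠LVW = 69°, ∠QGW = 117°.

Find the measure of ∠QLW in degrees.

∠QLW = 48°

1. ∠GVQ = 69°  [Q on VL, G on VW]
2. ∠QGV = 63°  [linear pair at G on VW]
3. ∠GQV = 48°  [△VQG]
4. ∠GQL = 132°  [linear pair at Q on VL]
5. ∠QLW = 48°  [QG∥LW, co-interior at L–Q]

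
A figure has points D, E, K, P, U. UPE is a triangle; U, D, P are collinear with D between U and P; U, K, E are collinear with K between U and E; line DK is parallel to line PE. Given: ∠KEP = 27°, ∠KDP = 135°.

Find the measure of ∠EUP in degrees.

∠EUP = 108°

1. ∠PEU = 27°  [K on ray EU]
2. ∠KDU = 45°  [linear pair at D on UP]
3. ∠DKU = 27°  [DK∥PE, corresponding at K]
4. ∠DUK = 108°  [△UDK]
5. ∠EUP = 108°  [D on UP, K on UE]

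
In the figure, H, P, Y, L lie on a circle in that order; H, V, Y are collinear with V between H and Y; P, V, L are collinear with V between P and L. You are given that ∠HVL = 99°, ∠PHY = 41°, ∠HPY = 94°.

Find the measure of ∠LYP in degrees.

1. ∠PVY = 99°  [vertical angles at V]
2. ∠PLY = 41°  [same arc PY]
3. ∠HYP = 45°  [△HPY]
4. ∠LPY = 36°  [△PVY]
5. ∠LYP = 103°  [△PYL]

∠LYP = 103°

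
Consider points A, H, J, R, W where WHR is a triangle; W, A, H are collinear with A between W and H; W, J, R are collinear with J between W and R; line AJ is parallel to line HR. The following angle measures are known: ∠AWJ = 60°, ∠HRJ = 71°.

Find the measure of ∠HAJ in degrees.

∠HAJ = 131°

1. ∠HWR = 60°  [A on WH, J on WR]
2. ∠HRW = 71°  [J on ray RW]
3. ∠RHW = 49°  [△WHR]
4. ∠JAW = 49°  [AJ∥HR, corresponding at A]
5. ∠HAJ = 131°  [linear pair at A on WH]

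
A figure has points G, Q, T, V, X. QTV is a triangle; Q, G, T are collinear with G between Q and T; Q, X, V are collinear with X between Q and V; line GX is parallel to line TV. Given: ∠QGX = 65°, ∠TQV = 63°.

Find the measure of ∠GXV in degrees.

1. ∠QTV = 65°  [GX∥TV, corresponding at G]
2. ∠QVT = 52°  [△QTV]
3. ∠GXQ = 52°  [GX∥TV, corresponding at X]
4. ∠GXV = 128°  [linear pair at X on QV]

∠GXV = 128°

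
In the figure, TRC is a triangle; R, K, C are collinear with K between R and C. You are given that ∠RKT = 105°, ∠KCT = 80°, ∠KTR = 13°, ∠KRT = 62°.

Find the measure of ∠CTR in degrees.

1. ∠RCT = 80°  [K on ray CR]
2. ∠CRT = 62°  [K on ray RC]
3. ∠CTR = 38°  [△TRC]

∠CTR = 38°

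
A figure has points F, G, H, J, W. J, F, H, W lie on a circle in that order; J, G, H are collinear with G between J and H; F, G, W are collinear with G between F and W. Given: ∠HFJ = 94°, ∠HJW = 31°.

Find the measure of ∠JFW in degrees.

∠JFW = 63°

1. ∠HWJ = 86°  [cyclic JFHW, opposite ∠F+∠W]
2. ∠JHW = 63°  [△JHW]
3. ∠JFW = 63°  [same arc JW]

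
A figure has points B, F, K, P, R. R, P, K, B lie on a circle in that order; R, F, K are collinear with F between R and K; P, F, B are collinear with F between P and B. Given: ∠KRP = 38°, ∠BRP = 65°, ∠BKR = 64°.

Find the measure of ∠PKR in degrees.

∠PKR = 51°

1. ∠BPR = 64°  [same arc RB]
2. ∠PBR = 51°  [△RPB]
3. ∠PKR = 51°  [same arc RP]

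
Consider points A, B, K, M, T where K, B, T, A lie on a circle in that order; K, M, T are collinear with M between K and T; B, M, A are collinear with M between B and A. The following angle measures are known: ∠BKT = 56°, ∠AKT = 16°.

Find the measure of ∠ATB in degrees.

∠ATB = 108°

1. ∠BAT = 56°  [same arc BT]
2. ∠ABT = 16°  [same arc TA]
3. ∠ATB = 108°  [△BTA]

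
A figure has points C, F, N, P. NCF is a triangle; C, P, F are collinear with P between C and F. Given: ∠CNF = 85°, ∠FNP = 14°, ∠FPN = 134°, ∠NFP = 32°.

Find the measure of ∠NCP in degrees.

∠NCP = 63°

1. ∠CFN = 32°  [P on ray FC]
2. ∠FCN = 63°  [△NCF]
3. ∠NCP = 63°  [P on ray CF]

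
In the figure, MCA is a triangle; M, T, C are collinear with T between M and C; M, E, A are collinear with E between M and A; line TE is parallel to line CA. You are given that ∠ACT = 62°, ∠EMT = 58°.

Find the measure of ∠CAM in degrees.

∠CAM = 60°

1. ∠ACM = 62°  [T on ray CM]
2. ∠AMC = 58°  [T on MC, E on MA]
3. ∠CAM = 60°  [△MCA]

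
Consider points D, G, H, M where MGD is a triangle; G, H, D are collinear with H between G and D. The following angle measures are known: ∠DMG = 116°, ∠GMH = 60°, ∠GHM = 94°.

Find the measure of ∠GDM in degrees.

1. ∠HGM = 26°  [△MGH]
2. ∠DGM = 26°  [H on ray GD]
3. ∠GDM = 38°  [△MGD]

∠GDM = 38°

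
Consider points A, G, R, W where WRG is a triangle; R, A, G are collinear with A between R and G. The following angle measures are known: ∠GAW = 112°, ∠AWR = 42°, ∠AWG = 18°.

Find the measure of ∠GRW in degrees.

1. ∠RAW = 68°  [linear pair at A on RG]
2. ∠ARW = 70°  [△WRA]
3. ∠GRW = 70°  [A on ray RG]

∠GRW = 70°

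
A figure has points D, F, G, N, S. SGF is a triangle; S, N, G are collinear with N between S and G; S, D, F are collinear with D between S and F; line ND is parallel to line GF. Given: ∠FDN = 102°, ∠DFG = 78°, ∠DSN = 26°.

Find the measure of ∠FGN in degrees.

1. ∠GFS = 78°  [D on ray FS]
2. ∠FSG = 26°  [N on SG, D on SF]
3. ∠FGS = 76°  [△SGF]
4. ∠FGN = 76°  [N on ray GS]

∠FGN = 76°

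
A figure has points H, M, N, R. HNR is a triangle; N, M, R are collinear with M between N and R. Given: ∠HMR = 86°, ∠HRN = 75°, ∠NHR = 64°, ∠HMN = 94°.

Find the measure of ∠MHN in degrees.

∠MHN = 45°

1. ∠HNR = 41°  [△HNR]
2. ∠HNM = 41°  [M on ray NR]
3. ∠MHN = 45°  [△HNM]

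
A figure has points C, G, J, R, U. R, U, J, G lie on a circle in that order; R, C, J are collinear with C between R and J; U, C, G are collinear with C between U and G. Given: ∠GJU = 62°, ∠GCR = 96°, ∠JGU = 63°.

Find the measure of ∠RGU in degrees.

∠RGU = 29°

1. ∠GUJ = 55°  [△UJG]
2. ∠GRJ = 55°  [same arc JG]
3. ∠RGU = 29°  [△RCG]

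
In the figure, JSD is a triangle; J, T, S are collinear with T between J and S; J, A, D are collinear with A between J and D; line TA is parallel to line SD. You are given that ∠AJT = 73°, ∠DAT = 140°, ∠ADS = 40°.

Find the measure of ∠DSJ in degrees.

∠DSJ = 67°

1. ∠DJS = 73°  [T on JS, A on JD]
2. ∠JDS = 40°  [A on ray DJ]
3. ∠DSJ = 67°  [△JSD]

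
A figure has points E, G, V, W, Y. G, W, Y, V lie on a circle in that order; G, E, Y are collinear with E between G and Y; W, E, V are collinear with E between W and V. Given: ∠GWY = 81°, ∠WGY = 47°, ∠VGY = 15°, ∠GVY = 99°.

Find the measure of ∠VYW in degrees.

1. ∠WVY = 47°  [same arc WY]
2. ∠VWY = 15°  [same arc YV]
3. ∠VYW = 118°  [△WYV]

∠VYW = 118°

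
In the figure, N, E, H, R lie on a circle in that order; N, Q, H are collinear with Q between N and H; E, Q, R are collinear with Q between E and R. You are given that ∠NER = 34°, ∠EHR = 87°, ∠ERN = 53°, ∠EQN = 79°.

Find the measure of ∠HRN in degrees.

1. ∠ENH = 67°  [△NQE]
2. ∠EHN = 53°  [same arc NE]
3. ∠HEN = 60°  [△NEH]
4. ∠HRN = 120°  [cyclic NEHR, opposite ∠E+∠R]

∠HRN = 120°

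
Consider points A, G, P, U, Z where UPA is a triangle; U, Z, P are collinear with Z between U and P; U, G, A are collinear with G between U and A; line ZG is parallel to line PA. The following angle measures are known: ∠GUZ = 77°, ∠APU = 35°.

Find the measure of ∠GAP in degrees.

∠GAP = 68°

1. ∠AUP = 77°  [Z on UP, G on UA]
2. ∠PAU = 68°  [△UPA]
3. ∠GAP = 68°  [G on ray AU]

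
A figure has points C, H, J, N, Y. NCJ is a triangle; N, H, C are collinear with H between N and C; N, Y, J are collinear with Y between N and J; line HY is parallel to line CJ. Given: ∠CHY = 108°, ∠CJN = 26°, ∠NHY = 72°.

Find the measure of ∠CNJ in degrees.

∠CNJ = 82°

1. ∠HYN = 26°  [HY∥CJ, corresponding at Y]
2. ∠HNY = 82°  [△NHY]
3. ∠CNJ = 82°  [H on NC, Y on NJ]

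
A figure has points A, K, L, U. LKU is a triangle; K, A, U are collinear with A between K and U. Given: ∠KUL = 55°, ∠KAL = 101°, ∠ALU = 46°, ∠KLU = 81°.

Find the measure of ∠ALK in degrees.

∠ALK = 35°

1. ∠LKU = 44°  [△LKU]
2. ∠AKL = 44°  [A on ray KU]
3. ∠ALK = 35°  [△LKA]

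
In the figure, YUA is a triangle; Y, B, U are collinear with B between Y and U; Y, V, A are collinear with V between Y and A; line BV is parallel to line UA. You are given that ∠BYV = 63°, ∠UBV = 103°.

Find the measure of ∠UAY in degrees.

∠UAY = 40°

1. ∠VBY = 77°  [linear pair at B on YU]
2. ∠BVY = 40°  [△YBV]
3. ∠UAY = 40°  [BV∥UA, corresponding at V]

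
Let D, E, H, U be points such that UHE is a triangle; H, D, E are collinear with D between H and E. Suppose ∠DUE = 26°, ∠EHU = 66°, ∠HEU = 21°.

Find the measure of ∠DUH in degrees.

∠DUH = 67°

1. ∠DHU = 66°  [D on ray HE]
2. ∠DEU = 21°  [D on ray EH]
3. ∠EDU = 133°  [△UDE]
4. ∠HDU = 47°  [linear pair at D on HE]
5. ∠DUH = 67°  [△UHD]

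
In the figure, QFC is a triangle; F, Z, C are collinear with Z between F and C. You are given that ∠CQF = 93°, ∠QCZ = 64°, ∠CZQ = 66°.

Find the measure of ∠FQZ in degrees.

∠FQZ = 43°

1. ∠FCQ = 64°  [Z on ray CF]
2. ∠FZQ = 114°  [linear pair at Z on FC]
3. ∠CFQ = 23°  [△QFC]
4. ∠QFZ = 23°  [Z on ray FC]
5. ∠FQZ = 43°  [△QFZ]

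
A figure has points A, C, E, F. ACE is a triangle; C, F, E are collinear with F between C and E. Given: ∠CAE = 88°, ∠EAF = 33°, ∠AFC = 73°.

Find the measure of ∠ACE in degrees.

∠ACE = 52°

1. ∠AFE = 107°  [linear pair at F on CE]
2. ∠AEF = 40°  [△AFE]
3. ∠AEC = 40°  [F on ray EC]
4. ∠ACE = 52°  [△ACE]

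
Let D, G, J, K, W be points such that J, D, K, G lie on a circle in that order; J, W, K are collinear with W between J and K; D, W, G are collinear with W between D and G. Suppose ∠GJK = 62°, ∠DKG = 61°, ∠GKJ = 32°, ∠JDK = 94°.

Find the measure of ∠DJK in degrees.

1. ∠GDK = 62°  [same arc KG]
2. ∠DGK = 57°  [△DKG]
3. ∠DJK = 57°  [same arc DK]

∠DJK = 57°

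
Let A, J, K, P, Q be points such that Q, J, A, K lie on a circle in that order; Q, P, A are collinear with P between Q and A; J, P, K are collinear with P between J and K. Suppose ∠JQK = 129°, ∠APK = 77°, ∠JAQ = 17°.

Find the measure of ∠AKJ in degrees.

1. ∠JAK = 51°  [cyclic QJAK, opposite ∠Q+∠A]
2. ∠JPQ = 77°  [vertical angles at P]
3. ∠APJ = 103°  [linear pair at P on QA]
4. ∠AJK = 60°  [△JPA]
5. ∠AKJ = 69°  [△JAK]

∠AKJ = 69°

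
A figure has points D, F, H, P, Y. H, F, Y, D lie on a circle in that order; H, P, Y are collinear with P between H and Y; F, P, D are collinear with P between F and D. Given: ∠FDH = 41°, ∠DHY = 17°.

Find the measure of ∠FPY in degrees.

∠FPY = 122°

1. ∠FYH = 41°  [same arc HF]
2. ∠DFY = 17°  [same arc YD]
3. ∠FPY = 122°  [△FPY]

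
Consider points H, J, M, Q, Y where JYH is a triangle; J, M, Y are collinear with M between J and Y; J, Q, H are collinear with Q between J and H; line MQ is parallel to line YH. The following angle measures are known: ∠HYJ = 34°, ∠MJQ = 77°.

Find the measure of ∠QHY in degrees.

∠QHY = 69°

1. ∠JMQ = 34°  [MQ∥YH, corresponding at M]
2. ∠JQM = 69°  [△JMQ]
3. ∠HQM = 111°  [linear pair at Q on JH]
4. ∠QHY = 69°  [MQ∥YH, co-interior at H–Q]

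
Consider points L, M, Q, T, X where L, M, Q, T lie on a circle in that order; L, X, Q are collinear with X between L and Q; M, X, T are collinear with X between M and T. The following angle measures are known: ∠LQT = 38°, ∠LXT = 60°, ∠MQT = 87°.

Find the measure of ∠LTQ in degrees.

∠LTQ = 71°

1. ∠LMT = 38°  [same arc LT]
2. ∠MLT = 93°  [cyclic LMQT, opposite ∠L+∠Q]
3. ∠LTM = 49°  [△LMT]
4. ∠QLT = 71°  [△LXT]
5. ∠LTQ = 71°  [△LQT]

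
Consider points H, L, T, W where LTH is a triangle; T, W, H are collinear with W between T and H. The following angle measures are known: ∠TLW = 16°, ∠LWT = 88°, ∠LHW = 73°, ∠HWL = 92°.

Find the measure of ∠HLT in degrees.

∠HLT = 31°

1. ∠LTW = 76°  [△LTW]
2. ∠LHT = 73°  [W on ray HT]
3. ∠HTL = 76°  [W on ray TH]
4. ∠HLT = 31°  [△LTH]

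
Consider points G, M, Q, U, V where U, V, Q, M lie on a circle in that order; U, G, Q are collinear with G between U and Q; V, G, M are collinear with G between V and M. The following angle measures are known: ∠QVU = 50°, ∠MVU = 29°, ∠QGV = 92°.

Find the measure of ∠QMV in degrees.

1. ∠MQU = 29°  [same arc UM]
2. ∠MGU = 92°  [vertical angles at G]
3. ∠MGQ = 88°  [linear pair at G on UQ]
4. ∠QMV = 63°  [△QGM]

∠QMV = 63°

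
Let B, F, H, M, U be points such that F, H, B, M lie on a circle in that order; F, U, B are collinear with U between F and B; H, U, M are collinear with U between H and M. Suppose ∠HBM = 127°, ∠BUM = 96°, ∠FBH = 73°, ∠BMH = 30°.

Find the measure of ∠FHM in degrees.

1. ∠HFM = 53°  [cyclic FHBM, opposite ∠F+∠B]
2. ∠FMH = 73°  [same arc FH]
3. ∠FHM = 54°  [△FHM]

∠FHM = 54°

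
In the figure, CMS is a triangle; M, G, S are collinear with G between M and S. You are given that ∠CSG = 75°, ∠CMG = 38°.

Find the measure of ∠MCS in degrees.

∠MCS = 67°

1. ∠CSM = 75°  [G on ray SM]
2. ∠CMS = 38°  [G on ray MS]
3. ∠MCS = 67°  [△CMS]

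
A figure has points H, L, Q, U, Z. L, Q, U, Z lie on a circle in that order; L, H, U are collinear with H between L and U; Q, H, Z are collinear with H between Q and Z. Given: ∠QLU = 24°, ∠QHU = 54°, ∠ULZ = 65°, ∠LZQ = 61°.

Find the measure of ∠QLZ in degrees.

1. ∠QZU = 24°  [same arc QU]
2. ∠UQZ = 65°  [same arc UZ]
3. ∠QUZ = 91°  [△QUZ]
4. ∠QLZ = 89°  [cyclic LQUZ, opposite ∠L+∠U]

∠QLZ = 89°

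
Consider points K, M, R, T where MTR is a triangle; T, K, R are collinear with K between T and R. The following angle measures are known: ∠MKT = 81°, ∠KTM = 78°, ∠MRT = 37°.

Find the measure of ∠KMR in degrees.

∠KMR = 44°

1. ∠MKR = 99°  [linear pair at K on TR]
2. ∠KRM = 37°  [K on ray RT]
3. ∠KMR = 44°  [△MKR]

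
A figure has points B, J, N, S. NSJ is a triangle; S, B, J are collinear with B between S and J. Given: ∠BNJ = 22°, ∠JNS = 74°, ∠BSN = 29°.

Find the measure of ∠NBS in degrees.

1. ∠JSN = 29°  [B on ray SJ]
2. ∠NJS = 77°  [△NSJ]
3. ∠BJN = 77°  [B on ray JS]
4. ∠JBN = 81°  [△NBJ]
5. ∠NBS = 99°  [linear pair at B on SJ]

∠NBS = 99°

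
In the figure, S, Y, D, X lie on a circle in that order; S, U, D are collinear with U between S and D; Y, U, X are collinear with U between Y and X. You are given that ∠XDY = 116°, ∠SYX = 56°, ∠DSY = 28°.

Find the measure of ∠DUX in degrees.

∠DUX = 96°

1. ∠SDX = 56°  [same arc SX]
2. ∠DXY = 28°  [same arc YD]
3. ∠DUX = 96°  [△DUX]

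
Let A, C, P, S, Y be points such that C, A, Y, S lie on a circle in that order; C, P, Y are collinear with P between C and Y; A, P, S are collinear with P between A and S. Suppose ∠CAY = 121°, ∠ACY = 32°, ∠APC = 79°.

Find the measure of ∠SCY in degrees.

1. ∠AYC = 27°  [△CAY]
2. ∠SPY = 79°  [vertical angles at P]
3. ∠ASC = 27°  [same arc CA]
4. ∠CPS = 101°  [linear pair at P on CY]
5. ∠SCY = 52°  [△CPS]

∠SCY = 52°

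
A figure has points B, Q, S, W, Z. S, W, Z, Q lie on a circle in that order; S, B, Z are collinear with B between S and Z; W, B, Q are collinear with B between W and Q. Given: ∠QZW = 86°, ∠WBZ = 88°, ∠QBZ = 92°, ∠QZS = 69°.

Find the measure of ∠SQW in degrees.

∠SQW = 17°

1. ∠QSW = 94°  [cyclic SWZQ, opposite ∠S+∠Z]
2. ∠QWS = 69°  [same arc SQ]
3. ∠SQW = 17°  [△SWQ]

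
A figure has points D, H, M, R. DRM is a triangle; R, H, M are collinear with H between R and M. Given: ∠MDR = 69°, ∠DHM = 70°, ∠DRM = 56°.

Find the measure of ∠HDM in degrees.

∠HDM = 55°

1. ∠DMR = 55°  [△DRM]
2. ∠DMH = 55°  [H on ray MR]
3. ∠HDM = 55°  [△DHM]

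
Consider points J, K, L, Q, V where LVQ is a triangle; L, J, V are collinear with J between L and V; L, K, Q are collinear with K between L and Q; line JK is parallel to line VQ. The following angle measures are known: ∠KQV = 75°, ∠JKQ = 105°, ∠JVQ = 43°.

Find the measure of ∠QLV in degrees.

∠QLV = 62°

1. ∠LQV = 75°  [K on ray QL]
2. ∠LVQ = 43°  [J on ray VL]
3. ∠QLV = 62°  [△LVQ]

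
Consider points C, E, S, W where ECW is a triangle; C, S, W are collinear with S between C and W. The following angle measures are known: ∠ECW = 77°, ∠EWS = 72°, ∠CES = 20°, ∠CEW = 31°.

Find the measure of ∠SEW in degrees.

1. ∠ECS = 77°  [S on ray CW]
2. ∠CSE = 83°  [△ECS]
3. ∠ESW = 97°  [linear pair at S on CW]
4. ∠SEW = 11°  [△ESW]

∠SEW = 11°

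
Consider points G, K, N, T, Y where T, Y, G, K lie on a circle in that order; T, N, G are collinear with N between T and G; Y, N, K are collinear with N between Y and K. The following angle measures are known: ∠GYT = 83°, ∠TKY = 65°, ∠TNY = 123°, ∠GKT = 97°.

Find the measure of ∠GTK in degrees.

1. ∠TGY = 65°  [same arc TY]
2. ∠GNY = 57°  [linear pair at N on TG]
3. ∠GYK = 58°  [△YNG]
4. ∠GTK = 58°  [same arc GK]

∠GTK = 58°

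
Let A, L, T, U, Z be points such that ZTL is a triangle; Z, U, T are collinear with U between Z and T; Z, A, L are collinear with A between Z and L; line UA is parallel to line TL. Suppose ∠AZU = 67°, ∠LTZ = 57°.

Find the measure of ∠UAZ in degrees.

∠UAZ = 56°

1. ∠LZT = 67°  [U on ZT, A on ZL]
2. ∠TLZ = 56°  [△ZTL]
3. ∠UAZ = 56°  [UA∥TL, corresponding at A]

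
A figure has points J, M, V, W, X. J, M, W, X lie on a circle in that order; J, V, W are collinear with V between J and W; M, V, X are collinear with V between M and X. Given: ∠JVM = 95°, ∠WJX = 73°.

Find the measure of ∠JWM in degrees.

1. ∠MVW = 85°  [linear pair at V on JW]
2. ∠WMX = 73°  [same arc WX]
3. ∠JWM = 22°  [△MVW]

∠JWM = 22°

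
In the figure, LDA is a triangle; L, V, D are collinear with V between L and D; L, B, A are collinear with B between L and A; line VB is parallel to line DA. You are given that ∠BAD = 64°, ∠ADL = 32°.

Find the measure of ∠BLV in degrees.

∠BLV = 84°

1. ∠DAL = 64°  [B on ray AL]
2. ∠ALD = 84°  [△LDA]
3. ∠BLV = 84°  [V on LD, B on LA]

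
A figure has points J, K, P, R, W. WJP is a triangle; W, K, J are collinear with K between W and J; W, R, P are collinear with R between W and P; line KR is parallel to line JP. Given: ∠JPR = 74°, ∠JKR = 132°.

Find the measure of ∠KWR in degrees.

1. ∠JPW = 74°  [R on ray PW]
2. ∠RKW = 48°  [linear pair at K on WJ]
3. ∠KRW = 74°  [KR∥JP, corresponding at R]
4. ∠KWR = 58°  [△WKR]

∠KWR = 58°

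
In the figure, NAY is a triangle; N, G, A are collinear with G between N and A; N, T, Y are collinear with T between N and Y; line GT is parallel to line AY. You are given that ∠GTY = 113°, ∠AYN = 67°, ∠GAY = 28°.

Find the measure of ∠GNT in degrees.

1. ∠NAY = 28°  [G on ray AN]
2. ∠ANY = 85°  [△NAY]
3. ∠GNT = 85°  [G on NA, T on NY]

∠GNT = 85°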